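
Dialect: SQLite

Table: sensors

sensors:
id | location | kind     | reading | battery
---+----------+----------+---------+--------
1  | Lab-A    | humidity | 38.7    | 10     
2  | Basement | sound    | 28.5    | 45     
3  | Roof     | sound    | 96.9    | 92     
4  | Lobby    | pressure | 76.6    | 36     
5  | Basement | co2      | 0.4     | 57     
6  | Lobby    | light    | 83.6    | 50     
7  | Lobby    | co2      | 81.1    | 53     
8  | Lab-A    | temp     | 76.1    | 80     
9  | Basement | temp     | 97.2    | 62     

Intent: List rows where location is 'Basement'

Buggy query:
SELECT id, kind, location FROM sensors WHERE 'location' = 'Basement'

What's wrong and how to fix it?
Bug: 'location' in single quotes is a string literal, not the column; the comparison is literal-vs-literal and never true

Fix: Remove the quotes around the column name (or use double quotes for an identifier)

Corrected query:
SELECT id, kind, location FROM sensors WHERE location = 'Basement'

Result:
id | kind  | location
---+-------+---------
2  | sound | Basement
5  | co2   | Basement
9  | temp  | Basement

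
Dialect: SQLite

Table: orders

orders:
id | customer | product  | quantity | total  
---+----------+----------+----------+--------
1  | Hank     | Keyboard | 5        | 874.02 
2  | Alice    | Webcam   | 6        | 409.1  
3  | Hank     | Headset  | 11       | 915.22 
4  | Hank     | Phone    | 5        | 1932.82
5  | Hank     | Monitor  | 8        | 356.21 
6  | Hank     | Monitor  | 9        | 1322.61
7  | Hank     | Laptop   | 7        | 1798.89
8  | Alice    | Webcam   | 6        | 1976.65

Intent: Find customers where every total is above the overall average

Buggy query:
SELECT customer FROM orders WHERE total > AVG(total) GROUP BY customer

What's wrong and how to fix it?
Bug: WHERE evaluates per row before aggregation, so AVG() is unavailable

Fix: Use a subquery for AVG and a HAVING MIN(...) filter so the condition holds for every row in the group

Corrected query:
SELECT customer FROM orders GROUP BY customer HAVING MIN(total) > (SELECT AVG(total) FROM orders)

Result:
(no rows)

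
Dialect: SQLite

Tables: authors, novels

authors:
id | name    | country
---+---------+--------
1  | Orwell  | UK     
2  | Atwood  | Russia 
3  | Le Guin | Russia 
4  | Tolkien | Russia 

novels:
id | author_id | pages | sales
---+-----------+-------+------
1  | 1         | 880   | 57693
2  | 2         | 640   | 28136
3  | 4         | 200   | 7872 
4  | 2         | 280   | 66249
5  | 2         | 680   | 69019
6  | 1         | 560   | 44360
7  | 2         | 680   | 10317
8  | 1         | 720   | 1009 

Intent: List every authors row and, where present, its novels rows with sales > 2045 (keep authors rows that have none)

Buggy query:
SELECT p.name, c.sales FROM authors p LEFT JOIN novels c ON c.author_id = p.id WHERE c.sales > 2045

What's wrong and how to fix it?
Bug: Filtering c.sales in WHERE discards the NULL rows produced by LEFT JOIN, turning it into an inner join

Fix: Put 'c.sales > 2045' in the JOIN's ON clause instead of WHERE

Corrected query:
SELECT p.name, c.sales FROM authors p LEFT JOIN novels c ON c.author_id = p.id AND c.sales > 2045

Result:
name    | sales
--------+------
Orwell  | 44360
Orwell  | 57693
Atwood  | 10317
Atwood  | 28136
Atwood  | 66249
Atwood  | 69019
Le Guin | NULL 
Tolkien | 7872 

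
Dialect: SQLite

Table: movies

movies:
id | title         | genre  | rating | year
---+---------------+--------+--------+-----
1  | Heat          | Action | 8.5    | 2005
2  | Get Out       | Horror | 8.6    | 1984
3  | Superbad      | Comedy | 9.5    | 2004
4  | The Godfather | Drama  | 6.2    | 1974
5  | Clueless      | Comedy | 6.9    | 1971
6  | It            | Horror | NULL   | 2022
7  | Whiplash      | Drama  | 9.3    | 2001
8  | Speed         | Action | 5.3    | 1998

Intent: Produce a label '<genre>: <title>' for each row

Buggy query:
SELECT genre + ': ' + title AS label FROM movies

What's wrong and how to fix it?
Bug: '+' is numeric addition; on text columns SQLite converts them to 0 instead of concatenating

Fix: Replace + with || to concatenate text

Corrected query:
SELECT genre || ': ' || title AS label FROM movies

Result:
label               
--------------------
Action: Heat        
Horror: Get Out     
Comedy: Superbad    
Drama: The Godfather
Comedy: Clueless    
Horror: It          
Drama: Whiplash     
Action: Speed       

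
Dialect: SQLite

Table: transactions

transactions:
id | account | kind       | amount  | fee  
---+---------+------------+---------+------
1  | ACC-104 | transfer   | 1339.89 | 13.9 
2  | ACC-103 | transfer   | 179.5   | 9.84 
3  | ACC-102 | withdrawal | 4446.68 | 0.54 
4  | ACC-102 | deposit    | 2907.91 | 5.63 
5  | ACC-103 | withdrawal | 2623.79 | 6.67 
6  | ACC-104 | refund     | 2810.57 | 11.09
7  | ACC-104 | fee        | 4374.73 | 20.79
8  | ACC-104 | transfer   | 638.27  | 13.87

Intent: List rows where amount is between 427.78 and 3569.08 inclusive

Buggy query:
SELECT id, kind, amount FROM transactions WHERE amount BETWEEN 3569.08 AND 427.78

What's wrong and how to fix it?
Bug: The bounds are reversed; BETWEEN a AND b requires a <= b to match anything

Fix: Write BETWEEN 427.78 AND 3569.08

Corrected query:
SELECT id, kind, amount FROM transactions WHERE amount BETWEEN 427.78 AND 3569.08

Result:
id | kind       | amount 
---+------------+--------
1  | transfer   | 1339.89
4  | deposit    | 2907.91
5  | withdrawal | 2623.79
6  | refund     | 2810.57
8  | transfer   | 638.27 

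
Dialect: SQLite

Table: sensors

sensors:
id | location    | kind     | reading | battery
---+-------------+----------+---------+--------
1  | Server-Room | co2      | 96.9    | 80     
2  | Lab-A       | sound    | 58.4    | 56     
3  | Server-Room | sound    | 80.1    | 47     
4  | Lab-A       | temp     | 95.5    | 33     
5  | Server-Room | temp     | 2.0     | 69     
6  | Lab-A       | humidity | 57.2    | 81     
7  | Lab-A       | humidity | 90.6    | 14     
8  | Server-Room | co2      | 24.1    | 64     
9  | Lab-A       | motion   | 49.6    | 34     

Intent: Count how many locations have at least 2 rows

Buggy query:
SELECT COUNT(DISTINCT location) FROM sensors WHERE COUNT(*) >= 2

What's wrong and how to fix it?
Bug: COUNT(*) cannot appear in WHERE; the per-group count doesn't exist yet

Fix: Group first with HAVING COUNT(*) >= 2, then COUNT the resulting groups

Corrected query:
SELECT COUNT(*) FROM (SELECT location FROM sensors GROUP BY location HAVING COUNT(*) >= 2)

Result:
COUNT(*)
--------
2       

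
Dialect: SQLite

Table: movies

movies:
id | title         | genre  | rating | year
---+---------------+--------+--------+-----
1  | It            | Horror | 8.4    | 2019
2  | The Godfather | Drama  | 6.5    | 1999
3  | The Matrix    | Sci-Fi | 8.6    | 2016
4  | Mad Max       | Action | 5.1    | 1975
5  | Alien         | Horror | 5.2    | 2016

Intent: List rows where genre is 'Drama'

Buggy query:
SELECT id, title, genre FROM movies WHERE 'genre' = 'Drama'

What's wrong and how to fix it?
Bug: 'genre' in single quotes is a string literal, not the column; the comparison is literal-vs-literal and never true

Fix: Remove the quotes around the column name (or use double quotes for an identifier)

Corrected query:
SELECT id, title, genre FROM movies WHERE genre = 'Drama'

Result:
id | title         | genre
---+---------------+------
2  | The Godfather | Drama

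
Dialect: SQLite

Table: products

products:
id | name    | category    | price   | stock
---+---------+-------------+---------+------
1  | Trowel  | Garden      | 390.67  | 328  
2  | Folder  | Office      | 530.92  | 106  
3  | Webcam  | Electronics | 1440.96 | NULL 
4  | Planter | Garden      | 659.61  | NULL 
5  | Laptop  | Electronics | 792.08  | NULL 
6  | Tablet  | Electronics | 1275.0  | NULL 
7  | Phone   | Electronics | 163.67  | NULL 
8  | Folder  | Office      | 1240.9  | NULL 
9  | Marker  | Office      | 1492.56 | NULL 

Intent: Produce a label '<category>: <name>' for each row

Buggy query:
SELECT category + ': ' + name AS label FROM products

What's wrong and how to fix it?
Bug: SQLite uses || for string concatenation; + coerces text to numbers (yielding 0)

Fix: Use the || operator for string concatenation

Corrected query:
SELECT category || ': ' || name AS label FROM products

Result:
label              
-------------------
Garden: Trowel     
Office: Folder     
Electronics: Webcam
Garden: Planter    
Electronics: Laptop
Electronics: Tablet
Electronics: Phone 
Office: Folder     
Office: Marker     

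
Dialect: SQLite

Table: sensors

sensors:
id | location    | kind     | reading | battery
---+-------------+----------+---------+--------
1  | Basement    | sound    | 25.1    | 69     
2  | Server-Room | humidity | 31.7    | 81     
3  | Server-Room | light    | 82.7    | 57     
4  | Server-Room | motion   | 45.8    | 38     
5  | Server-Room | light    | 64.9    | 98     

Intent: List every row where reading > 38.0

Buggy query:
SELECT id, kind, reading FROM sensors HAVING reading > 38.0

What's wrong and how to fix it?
Bug: This is a non-aggregate query (no GROUP BY, no aggregates), so in SQLite the HAVING clause is invalid here; a row-level condition belongs in WHERE

Fix: Replace HAVING with WHERE since the condition applies to individual rows

Corrected query:
SELECT id, kind, reading FROM sensors WHERE reading > 38.0

Result:
id | kind   | reading
---+--------+--------
3  | light  | 82.7   
4  | motion | 45.8   
5  | light  | 64.9   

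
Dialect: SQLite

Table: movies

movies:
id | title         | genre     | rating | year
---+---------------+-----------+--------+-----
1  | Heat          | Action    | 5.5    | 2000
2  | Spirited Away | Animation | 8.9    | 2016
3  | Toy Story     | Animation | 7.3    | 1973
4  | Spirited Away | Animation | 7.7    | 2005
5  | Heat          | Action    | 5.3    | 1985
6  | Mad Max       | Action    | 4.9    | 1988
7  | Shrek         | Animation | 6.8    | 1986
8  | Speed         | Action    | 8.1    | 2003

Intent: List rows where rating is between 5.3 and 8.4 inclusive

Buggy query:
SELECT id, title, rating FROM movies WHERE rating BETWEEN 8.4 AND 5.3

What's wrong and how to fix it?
Bug: The bounds are reversed; BETWEEN a AND b requires a <= b to match anything

Fix: Write BETWEEN 5.3 AND 8.4

Corrected query:
SELECT id, title, rating FROM movies WHERE rating BETWEEN 5.3 AND 8.4

Result:
id | title         | rating
---+---------------+-------
1  | Heat          | 5.5   
3  | Toy Story     | 7.3   
4  | Spirited Away | 7.7   
5  | Heat          | 5.3   
7  | Shrek         | 6.8   
8  | Speed         | 8.1   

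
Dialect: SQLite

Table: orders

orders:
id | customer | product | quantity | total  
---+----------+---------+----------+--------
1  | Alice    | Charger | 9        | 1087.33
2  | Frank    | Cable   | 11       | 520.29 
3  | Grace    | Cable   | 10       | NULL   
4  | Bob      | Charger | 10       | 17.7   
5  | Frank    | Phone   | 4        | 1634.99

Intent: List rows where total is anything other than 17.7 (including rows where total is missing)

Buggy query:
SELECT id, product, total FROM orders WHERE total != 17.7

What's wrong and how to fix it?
Bug: 'total != 17.7' is unknown when total is NULL, so NULL rows are silently excluded

Fix: Handle NULL separately with IS NULL alongside the inequality

Corrected query:
SELECT id, product, total FROM orders WHERE total != 17.7 OR total IS NULL

Result:
id | product | total  
---+---------+--------
1  | Charger | 1087.33
2  | Cable   | 520.29 
3  | Cable   | NULL   
5  | Phone   | 1634.99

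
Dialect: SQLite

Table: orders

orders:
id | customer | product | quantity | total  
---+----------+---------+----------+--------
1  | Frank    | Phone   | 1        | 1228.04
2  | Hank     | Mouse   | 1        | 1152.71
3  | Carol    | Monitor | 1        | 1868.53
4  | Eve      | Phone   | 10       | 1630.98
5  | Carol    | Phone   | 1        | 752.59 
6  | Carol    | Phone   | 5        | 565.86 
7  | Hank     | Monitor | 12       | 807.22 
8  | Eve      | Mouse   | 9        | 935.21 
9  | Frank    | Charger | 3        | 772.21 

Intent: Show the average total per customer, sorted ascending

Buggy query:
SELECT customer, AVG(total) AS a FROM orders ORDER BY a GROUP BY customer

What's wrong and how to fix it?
Bug: ORDER BY appears before GROUP BY; SQL clause order requires GROUP BY first

Fix: Reorder: SELECT … FROM … GROUP BY … ORDER BY …

Corrected query:
SELECT customer, AVG(total) AS a FROM orders GROUP BY customer ORDER BY a

Result:
customer | a          
---------+------------
Hank     | 979.965    
Frank    | 1000.125   
Carol    | 1062.326667
Eve      | 1283.095   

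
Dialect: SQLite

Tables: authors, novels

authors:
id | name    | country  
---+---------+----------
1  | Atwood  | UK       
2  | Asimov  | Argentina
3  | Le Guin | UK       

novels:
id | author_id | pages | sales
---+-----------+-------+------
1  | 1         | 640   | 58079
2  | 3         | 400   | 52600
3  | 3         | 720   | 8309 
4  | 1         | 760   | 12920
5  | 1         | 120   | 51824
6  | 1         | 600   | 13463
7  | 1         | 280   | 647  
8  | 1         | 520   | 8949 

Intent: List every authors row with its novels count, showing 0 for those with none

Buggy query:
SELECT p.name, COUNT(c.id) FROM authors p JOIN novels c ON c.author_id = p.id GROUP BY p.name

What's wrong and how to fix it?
Bug: An inner join excludes parents with zero children

Fix: Switch to LEFT JOIN to retain unmatched parent rows

Corrected query:
SELECT p.name, COUNT(c.id) FROM authors p LEFT JOIN novels c ON c.author_id = p.id GROUP BY p.name

Result:
name    | COUNT(c.id)
--------+------------
Asimov  | 0          
Atwood  | 6          
Le Guin | 2          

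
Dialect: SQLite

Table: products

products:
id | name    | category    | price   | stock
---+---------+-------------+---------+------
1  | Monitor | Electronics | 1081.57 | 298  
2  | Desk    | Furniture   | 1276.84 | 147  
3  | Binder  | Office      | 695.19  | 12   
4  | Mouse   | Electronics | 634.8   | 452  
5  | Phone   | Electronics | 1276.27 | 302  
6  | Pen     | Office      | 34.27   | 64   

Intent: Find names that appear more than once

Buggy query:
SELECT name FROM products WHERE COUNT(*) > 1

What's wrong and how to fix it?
Bug: COUNT(*) is an aggregate and cannot be used in WHERE

Fix: Group first, then use HAVING for the count condition

Corrected query:
SELECT name FROM products GROUP BY name HAVING COUNT(*) > 1

Result:
(no rows)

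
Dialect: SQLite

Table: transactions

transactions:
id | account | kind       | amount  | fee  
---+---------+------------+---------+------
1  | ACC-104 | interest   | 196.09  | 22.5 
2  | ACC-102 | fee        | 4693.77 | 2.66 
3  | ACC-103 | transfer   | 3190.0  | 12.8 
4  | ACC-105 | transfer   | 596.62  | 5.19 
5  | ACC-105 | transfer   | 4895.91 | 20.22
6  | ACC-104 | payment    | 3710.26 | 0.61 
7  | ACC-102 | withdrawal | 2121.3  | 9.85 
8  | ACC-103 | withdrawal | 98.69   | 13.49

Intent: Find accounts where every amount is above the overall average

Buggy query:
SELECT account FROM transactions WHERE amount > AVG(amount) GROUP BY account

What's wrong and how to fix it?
Bug: WHERE evaluates per row before aggregation, so AVG() is unavailable

Fix: Compute the overall average in a scalar subquery and compare each group's MIN against it in HAVING

Corrected query:
SELECT account FROM transactions GROUP BY account HAVING MIN(amount) > (SELECT AVG(amount) FROM transactions)

Result:
(no rows)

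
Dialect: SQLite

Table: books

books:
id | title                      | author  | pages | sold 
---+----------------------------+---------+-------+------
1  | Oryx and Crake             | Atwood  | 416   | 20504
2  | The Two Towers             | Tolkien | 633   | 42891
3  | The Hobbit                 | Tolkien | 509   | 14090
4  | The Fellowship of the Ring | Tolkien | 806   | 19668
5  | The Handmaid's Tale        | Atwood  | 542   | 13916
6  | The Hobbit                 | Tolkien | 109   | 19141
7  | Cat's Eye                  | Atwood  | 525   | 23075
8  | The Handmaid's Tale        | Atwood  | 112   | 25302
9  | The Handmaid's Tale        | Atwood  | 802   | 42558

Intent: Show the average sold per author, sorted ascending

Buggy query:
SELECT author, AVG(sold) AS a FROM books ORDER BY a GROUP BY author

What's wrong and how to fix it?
Bug: ORDER BY appears before GROUP BY; SQL clause order requires GROUP BY first

Fix: Move ORDER BY to the end, after GROUP BY

Corrected query:
SELECT author, AVG(sold) AS a FROM books GROUP BY author ORDER BY a

Result:
author  | a      
--------+--------
Tolkien | 23947.5
Atwood  | 25071  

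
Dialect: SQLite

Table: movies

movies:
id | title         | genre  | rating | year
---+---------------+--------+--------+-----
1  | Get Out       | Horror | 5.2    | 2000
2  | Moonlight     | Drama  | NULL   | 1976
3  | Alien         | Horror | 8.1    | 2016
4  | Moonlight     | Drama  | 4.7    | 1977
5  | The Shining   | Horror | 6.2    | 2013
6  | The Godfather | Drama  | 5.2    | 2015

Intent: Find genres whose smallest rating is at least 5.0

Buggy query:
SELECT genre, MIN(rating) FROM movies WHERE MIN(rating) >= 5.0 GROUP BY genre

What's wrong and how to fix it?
Bug: Aggregates like MIN are computed per group after WHERE runs

Fix: Use HAVING for the per-group MIN condition

Corrected query:
SELECT genre, MIN(rating) FROM movies GROUP BY genre HAVING MIN(rating) >= 5.0

Result:
genre  | MIN(rating)
-------+------------
Horror | 5.2        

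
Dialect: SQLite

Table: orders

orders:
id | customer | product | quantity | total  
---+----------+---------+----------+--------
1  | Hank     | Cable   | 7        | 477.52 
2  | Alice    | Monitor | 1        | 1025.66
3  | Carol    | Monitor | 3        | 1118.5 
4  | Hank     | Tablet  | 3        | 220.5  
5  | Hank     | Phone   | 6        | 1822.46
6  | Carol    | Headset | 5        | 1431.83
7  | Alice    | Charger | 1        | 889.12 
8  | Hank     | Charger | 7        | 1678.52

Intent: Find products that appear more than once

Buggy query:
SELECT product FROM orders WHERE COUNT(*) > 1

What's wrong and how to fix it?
Bug: WHERE can't reference COUNT(*); aggregates are computed after WHERE

Fix: GROUP BY product, then filter groups with HAVING COUNT(*) > 1

Corrected query:
SELECT product FROM orders GROUP BY product HAVING COUNT(*) > 1

Result:
product
-------
Charger
Monitor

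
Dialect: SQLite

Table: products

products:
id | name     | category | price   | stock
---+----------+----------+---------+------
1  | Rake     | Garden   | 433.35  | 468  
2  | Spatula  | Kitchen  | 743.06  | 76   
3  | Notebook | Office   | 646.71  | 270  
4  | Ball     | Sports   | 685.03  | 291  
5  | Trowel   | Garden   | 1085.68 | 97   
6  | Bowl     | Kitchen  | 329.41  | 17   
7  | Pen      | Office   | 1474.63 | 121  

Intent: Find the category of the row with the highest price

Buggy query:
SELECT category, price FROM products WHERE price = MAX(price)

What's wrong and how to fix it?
Bug: MAX(price) is an aggregate and cannot be used directly in WHERE

Fix: Wrap MAX in a scalar subquery so WHERE compares against a single value

Corrected query:
SELECT category, price FROM products WHERE price = (SELECT MAX(price) FROM products)

Result:
category | price  
---------+--------
Office   | 1474.63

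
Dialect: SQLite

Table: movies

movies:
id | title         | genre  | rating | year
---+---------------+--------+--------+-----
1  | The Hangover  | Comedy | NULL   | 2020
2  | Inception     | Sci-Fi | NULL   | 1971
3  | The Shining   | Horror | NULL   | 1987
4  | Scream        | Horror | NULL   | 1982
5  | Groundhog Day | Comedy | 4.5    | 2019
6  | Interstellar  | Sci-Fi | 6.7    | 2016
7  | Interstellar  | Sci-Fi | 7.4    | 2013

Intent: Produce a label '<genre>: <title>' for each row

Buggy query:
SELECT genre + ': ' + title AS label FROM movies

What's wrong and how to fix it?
Bug: SQLite uses || for string concatenation; + coerces text to numbers (yielding 0)

Fix: Replace + with || to concatenate text

Corrected query:
SELECT genre || ': ' || title AS label FROM movies

Result:
label                
---------------------
Comedy: The Hangover 
Sci-Fi: Inception    
Horror: The Shining  
Horror: Scream       
Comedy: Groundhog Day
Sci-Fi: Interstellar 
Sci-Fi: Interstellar 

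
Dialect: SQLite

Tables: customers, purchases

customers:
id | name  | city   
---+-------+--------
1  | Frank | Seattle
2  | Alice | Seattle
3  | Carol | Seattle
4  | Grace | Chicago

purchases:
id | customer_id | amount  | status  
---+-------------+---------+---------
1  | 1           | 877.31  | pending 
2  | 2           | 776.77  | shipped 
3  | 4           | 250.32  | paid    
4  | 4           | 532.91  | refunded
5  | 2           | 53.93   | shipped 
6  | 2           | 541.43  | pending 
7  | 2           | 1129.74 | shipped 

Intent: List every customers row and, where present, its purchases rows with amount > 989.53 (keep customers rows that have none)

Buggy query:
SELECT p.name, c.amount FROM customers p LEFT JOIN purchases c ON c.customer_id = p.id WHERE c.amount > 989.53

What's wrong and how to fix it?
Bug: Filtering c.amount in WHERE discards the NULL rows produced by LEFT JOIN, turning it into an inner join

Fix: Move the right-table condition into the ON clause so unmatched parents are kept

Corrected query:
SELECT p.name, c.amount FROM customers p LEFT JOIN purchases c ON c.customer_id = p.id AND c.amount > 989.53

Result:
name  | amount 
------+--------
Frank | NULL   
Alice | 1129.74
Carol | NULL   
Grace | NULL   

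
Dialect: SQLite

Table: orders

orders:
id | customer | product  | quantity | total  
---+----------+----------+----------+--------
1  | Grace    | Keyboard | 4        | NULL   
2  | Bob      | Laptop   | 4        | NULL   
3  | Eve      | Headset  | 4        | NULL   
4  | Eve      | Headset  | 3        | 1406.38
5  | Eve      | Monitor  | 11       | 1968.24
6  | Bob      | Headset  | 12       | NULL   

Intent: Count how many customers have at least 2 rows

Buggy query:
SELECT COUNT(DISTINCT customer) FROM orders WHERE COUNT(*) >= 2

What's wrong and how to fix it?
Bug: WHERE filters individual rows, not groups, so a group-level COUNT is invalid there

Fix: Use a subquery that GROUPs and filters with HAVING, then count its rows

Corrected query:
SELECT COUNT(*) FROM (SELECT customer FROM orders GROUP BY customer HAVING COUNT(*) >= 2)

Result:
COUNT(*)
--------
2       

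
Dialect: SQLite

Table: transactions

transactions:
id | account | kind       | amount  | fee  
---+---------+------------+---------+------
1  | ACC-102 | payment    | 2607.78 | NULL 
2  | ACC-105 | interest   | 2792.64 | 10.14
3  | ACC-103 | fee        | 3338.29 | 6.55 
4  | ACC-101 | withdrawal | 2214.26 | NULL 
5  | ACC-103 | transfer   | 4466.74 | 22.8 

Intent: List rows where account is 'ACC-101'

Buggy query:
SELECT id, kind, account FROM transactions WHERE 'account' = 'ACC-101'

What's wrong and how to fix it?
Bug: Single quotes denote string literals in SQL; the column name is being compared as a constant string

Fix: Reference the column as account without single quotes

Corrected query:
SELECT id, kind, account FROM transactions WHERE account = 'ACC-101'

Result:
id | kind       | account
---+------------+--------
4  | withdrawal | ACC-101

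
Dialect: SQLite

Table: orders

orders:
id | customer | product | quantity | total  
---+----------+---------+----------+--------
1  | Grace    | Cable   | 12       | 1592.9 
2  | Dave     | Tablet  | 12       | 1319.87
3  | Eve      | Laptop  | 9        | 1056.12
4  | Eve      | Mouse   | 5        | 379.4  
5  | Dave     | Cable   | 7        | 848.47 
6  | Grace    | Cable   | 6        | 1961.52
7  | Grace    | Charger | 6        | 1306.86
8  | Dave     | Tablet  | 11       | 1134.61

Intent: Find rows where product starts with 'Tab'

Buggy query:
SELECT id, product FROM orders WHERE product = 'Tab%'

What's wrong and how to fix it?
Bug: Wildcards only work with LIKE; '=' treats '%' as a literal character

Fix: Replace '=' with LIKE so 'Tab%' is treated as a pattern

Corrected query:
SELECT id, product FROM orders WHERE product LIKE 'Tab%'

Result:
id | product
---+--------
2  | Tablet 
8  | Tablet 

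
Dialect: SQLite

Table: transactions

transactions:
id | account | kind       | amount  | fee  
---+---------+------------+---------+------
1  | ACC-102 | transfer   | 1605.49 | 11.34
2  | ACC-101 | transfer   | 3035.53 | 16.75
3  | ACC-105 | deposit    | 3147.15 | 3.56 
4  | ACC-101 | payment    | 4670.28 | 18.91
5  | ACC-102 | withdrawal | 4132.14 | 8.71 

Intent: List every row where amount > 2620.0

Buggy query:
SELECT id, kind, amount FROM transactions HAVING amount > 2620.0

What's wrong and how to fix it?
Bug: HAVING filters the output of aggregation, but this query has no GROUP BY and no aggregate functions, so SQLite rejects it (HAVING clause on a non-aggregate query); the condition here is per row

Fix: Use WHERE for row-level filtering

Corrected query:
SELECT id, kind, amount FROM transactions WHERE amount > 2620.0

Result:
id | kind       | amount 
---+------------+--------
2  | transfer   | 3035.53
3  | deposit    | 3147.15
4  | payment    | 4670.28
5  | withdrawal | 4132.14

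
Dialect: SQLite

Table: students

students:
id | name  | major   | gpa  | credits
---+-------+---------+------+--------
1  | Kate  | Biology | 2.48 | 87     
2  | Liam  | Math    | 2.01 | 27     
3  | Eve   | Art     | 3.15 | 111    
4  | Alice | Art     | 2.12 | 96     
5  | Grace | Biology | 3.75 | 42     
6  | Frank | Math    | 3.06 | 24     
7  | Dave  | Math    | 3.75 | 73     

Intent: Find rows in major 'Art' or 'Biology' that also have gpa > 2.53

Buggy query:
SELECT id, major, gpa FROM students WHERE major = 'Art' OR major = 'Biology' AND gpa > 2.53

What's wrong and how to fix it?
Bug: AND binds tighter than OR, so this parses as major = 'Art' OR (major = 'Biology' AND gpa > 2.53)

Fix: Add parentheses around the OR so the AND applies to both alternatives

Corrected query:
SELECT id, major, gpa FROM students WHERE (major = 'Art' OR major = 'Biology') AND gpa > 2.53

Result:
id | major   | gpa 
---+---------+-----
3  | Art     | 3.15
5  | Biology | 3.75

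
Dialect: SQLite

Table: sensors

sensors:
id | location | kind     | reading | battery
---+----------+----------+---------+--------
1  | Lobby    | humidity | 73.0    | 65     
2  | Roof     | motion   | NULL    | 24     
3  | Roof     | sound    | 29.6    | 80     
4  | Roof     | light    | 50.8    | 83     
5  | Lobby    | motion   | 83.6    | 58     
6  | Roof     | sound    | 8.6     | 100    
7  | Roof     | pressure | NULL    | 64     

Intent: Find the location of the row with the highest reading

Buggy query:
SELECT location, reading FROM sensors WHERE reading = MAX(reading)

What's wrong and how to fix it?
Bug: WHERE is evaluated per row; an aggregate over the whole table isn't defined there

Fix: Wrap MAX in a scalar subquery so WHERE compares against a single value

Corrected query:
SELECT location, reading FROM sensors WHERE reading = (SELECT MAX(reading) FROM sensors)

Result:
location | reading
---------+--------
Lobby    | 83.6   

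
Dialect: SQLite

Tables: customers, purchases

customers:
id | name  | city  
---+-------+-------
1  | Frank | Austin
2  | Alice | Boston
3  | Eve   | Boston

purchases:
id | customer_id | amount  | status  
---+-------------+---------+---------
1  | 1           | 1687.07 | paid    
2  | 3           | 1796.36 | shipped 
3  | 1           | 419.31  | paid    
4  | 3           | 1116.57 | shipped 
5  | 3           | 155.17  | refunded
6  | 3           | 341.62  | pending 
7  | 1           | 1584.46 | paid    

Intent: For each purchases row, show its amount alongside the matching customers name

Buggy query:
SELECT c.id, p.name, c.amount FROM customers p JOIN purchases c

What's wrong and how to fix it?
Bug: JOIN with no ON clause produces a cartesian product; every purchases row pairs with every customers row

Fix: Add ON c.customer_id = p.id to the JOIN

Corrected query:
SELECT c.id, p.name, c.amount FROM customers p JOIN purchases c ON c.customer_id = p.id

Result:
id | name  | amount 
---+-------+--------
1  | Frank | 1687.07
2  | Eve   | 1796.36
3  | Frank | 419.31 
4  | Eve   | 1116.57
5  | Eve   | 155.17 
6  | Eve   | 341.62 
7  | Frank | 1584.46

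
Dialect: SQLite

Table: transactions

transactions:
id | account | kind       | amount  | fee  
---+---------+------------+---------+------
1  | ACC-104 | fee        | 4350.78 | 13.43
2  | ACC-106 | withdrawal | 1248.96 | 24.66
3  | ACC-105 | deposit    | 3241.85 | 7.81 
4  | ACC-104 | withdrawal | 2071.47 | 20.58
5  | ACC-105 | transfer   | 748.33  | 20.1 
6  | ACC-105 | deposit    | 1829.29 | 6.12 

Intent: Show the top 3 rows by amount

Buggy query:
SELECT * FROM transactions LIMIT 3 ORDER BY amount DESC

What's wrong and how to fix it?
Bug: ORDER BY cannot follow LIMIT; LIMIT is the final clause

Fix: Sort with ORDER BY, then apply LIMIT

Corrected query:
SELECT * FROM transactions ORDER BY amount DESC LIMIT 3

Result:
id | account | kind       | amount  | fee  
---+---------+------------+---------+------
1  | ACC-104 | fee        | 4350.78 | 13.43
3  | ACC-105 | deposit    | 3241.85 | 7.81 
4  | ACC-104 | withdrawal | 2071.47 | 20.58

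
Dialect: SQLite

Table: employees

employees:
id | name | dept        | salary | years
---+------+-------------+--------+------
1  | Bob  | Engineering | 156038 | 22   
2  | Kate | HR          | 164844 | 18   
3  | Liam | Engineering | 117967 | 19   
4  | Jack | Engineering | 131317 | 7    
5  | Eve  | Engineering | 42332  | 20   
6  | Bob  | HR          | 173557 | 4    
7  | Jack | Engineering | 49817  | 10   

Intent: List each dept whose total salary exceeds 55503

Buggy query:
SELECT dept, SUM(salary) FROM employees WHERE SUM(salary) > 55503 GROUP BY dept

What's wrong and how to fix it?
Bug: SUM(salary) is an aggregate, but WHERE filters rows before aggregation

Fix: Move the aggregate condition to a HAVING clause

Corrected query:
SELECT dept, SUM(salary) FROM employees GROUP BY dept HAVING SUM(salary) > 55503

Result:
dept        | SUM(salary)
------------+------------
Engineering | 497471     
HR          | 338401     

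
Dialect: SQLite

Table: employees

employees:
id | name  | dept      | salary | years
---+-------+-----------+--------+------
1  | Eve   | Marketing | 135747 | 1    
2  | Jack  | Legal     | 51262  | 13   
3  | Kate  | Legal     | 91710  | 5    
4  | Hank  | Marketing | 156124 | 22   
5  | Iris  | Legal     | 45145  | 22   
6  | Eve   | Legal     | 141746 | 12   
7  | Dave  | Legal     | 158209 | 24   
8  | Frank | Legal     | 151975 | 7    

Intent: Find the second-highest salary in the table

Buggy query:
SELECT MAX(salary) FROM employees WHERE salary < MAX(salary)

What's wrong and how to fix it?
Bug: MAX(salary) on the right of the comparison is an aggregate-in-WHERE error

Fix: Put the inner MAX in a scalar subquery

Corrected query:
SELECT MAX(salary) FROM employees WHERE salary < (SELECT MAX(salary) FROM employees)

Result:
MAX(salary)
-----------
156124     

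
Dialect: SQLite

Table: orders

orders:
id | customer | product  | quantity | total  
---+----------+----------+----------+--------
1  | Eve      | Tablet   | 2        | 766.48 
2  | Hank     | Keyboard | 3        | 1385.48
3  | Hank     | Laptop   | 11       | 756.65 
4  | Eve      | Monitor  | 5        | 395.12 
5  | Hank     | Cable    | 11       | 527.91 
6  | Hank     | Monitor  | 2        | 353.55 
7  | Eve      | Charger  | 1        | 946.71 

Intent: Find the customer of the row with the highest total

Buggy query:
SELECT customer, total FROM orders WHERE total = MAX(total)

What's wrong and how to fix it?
Bug: WHERE is evaluated per row; an aggregate over the whole table isn't defined there

Fix: Wrap MAX in a scalar subquery so WHERE compares against a single value

Corrected query:
SELECT customer, total FROM orders WHERE total = (SELECT MAX(total) FROM orders)

Result:
customer | total  
---------+--------
Hank     | 1385.48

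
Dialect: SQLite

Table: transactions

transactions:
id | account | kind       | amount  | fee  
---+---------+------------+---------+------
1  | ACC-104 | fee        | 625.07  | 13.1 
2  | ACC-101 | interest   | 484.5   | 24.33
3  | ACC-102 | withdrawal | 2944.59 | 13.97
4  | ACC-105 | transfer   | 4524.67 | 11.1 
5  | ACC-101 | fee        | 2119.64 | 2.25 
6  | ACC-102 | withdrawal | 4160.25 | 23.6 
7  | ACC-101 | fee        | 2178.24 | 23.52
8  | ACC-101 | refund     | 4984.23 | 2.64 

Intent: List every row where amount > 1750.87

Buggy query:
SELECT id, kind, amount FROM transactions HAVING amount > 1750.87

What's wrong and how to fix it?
Bug: This is a non-aggregate query (no GROUP BY, no aggregates), so in SQLite the HAVING clause is invalid here; a row-level condition belongs in WHERE

Fix: Replace HAVING with WHERE since the condition applies to individual rows

Corrected query:
SELECT id, kind, amount FROM transactions WHERE amount > 1750.87

Result:
id | kind       | amount 
---+------------+--------
3  | withdrawal | 2944.59
4  | transfer   | 4524.67
5  | fee        | 2119.64
6  | withdrawal | 4160.25
7  | fee        | 2178.24
8  | refund     | 4984.23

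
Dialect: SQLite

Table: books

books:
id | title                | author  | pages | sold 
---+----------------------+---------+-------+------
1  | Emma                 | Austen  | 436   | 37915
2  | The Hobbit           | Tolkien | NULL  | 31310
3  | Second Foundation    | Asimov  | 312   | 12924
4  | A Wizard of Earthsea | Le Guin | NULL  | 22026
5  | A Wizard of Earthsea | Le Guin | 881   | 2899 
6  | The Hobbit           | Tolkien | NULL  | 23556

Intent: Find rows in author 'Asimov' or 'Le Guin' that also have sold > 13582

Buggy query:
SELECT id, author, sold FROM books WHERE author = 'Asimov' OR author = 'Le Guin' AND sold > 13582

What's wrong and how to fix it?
Bug: AND binds tighter than OR, so this parses as author = 'Asimov' OR (author = 'Le Guin' AND sold > 13582)

Fix: Group the OR with parentheses (or use IN), then AND the threshold

Corrected query:
SELECT id, author, sold FROM books WHERE (author = 'Asimov' OR author = 'Le Guin') AND sold > 13582

Result:
id | author  | sold 
---+---------+------
4  | Le Guin | 22026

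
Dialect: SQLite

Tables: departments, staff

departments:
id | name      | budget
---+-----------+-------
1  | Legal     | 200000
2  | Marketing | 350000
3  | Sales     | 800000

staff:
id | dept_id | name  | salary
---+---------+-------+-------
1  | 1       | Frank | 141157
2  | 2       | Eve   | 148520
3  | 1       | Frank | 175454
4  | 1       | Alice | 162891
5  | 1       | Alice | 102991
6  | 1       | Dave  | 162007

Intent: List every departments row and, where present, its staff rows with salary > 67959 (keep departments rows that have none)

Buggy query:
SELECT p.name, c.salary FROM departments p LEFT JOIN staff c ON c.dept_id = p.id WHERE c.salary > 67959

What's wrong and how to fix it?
Bug: A WHERE condition on the right-hand table after LEFT JOIN drops unmatched parents

Fix: Move the right-table condition into the ON clause so unmatched parents are kept

Corrected query:
SELECT p.name, c.salary FROM departments p LEFT JOIN staff c ON c.dept_id = p.id AND c.salary > 67959

Result:
name      | salary
----------+-------
Legal     | 102991
Legal     | 141157
Legal     | 162007
Legal     | 162891
Legal     | 175454
Marketing | 148520
Sales     | NULL  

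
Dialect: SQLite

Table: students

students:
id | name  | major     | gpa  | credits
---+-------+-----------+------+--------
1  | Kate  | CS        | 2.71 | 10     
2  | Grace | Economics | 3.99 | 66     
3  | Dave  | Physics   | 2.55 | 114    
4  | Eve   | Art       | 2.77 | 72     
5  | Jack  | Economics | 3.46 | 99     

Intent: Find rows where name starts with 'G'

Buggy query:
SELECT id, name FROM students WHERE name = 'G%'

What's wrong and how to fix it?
Bug: '=' compares the literal string including the % character; pattern matching needs LIKE

Fix: Use LIKE for wildcard pattern matching

Corrected query:
SELECT id, name FROM students WHERE name LIKE 'G%'

Result:
id | name 
---+------
2  | Grace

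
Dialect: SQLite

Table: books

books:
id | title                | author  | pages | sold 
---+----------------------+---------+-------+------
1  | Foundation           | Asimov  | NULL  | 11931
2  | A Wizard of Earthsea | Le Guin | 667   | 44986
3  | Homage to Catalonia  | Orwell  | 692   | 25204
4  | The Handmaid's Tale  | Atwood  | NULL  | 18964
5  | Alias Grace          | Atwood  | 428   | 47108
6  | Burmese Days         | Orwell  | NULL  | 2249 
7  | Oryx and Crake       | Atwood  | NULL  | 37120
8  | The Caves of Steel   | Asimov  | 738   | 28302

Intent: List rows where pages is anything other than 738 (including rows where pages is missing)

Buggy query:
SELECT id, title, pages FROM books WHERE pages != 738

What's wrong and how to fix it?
Bug: Inequality against NULL is unknown, not true; rows with NULL are dropped

Fix: Add an explicit OR pages IS NULL to include the missing-value rows

Corrected query:
SELECT id, title, pages FROM books WHERE pages != 738 OR pages IS NULL

Result:
id | title                | pages
---+----------------------+------
1  | Foundation           | NULL 
2  | A Wizard of Earthsea | 667  
3  | Homage to Catalonia  | 692  
4  | The Handmaid's Tale  | NULL 
5  | Alias Grace          | 428  
6  | Burmese Days         | NULL 
7  | Oryx and Crake       | NULL 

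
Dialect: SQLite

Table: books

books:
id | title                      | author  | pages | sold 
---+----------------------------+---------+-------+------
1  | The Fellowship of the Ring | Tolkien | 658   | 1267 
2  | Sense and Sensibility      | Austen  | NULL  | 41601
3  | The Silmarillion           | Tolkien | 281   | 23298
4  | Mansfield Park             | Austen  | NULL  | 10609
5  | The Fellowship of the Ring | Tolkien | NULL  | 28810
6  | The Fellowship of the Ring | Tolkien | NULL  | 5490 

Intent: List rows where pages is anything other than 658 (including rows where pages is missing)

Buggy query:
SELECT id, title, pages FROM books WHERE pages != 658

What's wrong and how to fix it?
Bug: Inequality against NULL is unknown, not true; rows with NULL are dropped

Fix: Add an explicit OR pages IS NULL to include the missing-value rows

Corrected query:
SELECT id, title, pages FROM books WHERE pages != 658 OR pages IS NULL

Result:
id | title                      | pages
---+----------------------------+------
2  | Sense and Sensibility      | NULL 
3  | The Silmarillion           | 281  
4  | Mansfield Park             | NULL 
5  | The Fellowship of the Ring | NULL 
6  | The Fellowship of the Ring | NULL 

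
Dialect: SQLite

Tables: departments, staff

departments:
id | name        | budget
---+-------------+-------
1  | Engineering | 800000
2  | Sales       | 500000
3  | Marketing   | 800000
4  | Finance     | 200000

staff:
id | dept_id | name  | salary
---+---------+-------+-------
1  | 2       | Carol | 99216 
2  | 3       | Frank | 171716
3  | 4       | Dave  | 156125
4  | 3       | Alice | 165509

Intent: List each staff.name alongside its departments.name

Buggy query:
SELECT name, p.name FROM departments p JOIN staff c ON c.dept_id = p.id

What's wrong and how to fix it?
Bug: 'name' exists in both joined tables, so the database can't tell which one is meant

Fix: Prefix ambiguous columns with the table alias

Corrected query:
SELECT c.name, p.name FROM departments p JOIN staff c ON c.dept_id = p.id

Result:
name  | name     
------+----------
Carol | Sales    
Frank | Marketing
Dave  | Finance  
Alice | Marketing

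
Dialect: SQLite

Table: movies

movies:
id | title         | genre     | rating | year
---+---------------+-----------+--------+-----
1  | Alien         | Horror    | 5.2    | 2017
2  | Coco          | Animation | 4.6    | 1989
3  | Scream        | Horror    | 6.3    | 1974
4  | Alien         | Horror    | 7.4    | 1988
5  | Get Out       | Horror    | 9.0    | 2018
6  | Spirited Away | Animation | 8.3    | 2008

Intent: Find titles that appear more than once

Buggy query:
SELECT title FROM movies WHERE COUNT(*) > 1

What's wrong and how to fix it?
Bug: WHERE can't reference COUNT(*); aggregates are computed after WHERE

Fix: Group first, then use HAVING for the count condition

Corrected query:
SELECT title FROM movies GROUP BY title HAVING COUNT(*) > 1

Result:
title
-----
Alien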